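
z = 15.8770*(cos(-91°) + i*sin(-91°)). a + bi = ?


a = 15.8770*cos(-91°) = 15.8770*(-0.01745) = -0.2771
b = 15.8770*sin(-91°) = 15.8770*(-0.99985) = -15.8746

-0.2771 - 15.8746i


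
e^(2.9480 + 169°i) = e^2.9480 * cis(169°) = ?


e^2.9480 = 19.0678
cos(169°) = -0.98163
sin(169°) = 0.19081
Real = 19.0678*(-0.98163) = -18.7175
Imag = 19.0678*0.19081 = 3.6383

-18.7175 + 3.6383i


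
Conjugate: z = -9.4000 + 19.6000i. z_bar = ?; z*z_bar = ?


z_bar = -9.4000 - 19.6000i
z*z_bar = (-9.4)^2 + 19.6^2 = 88.36 + 384.16 = 472.52

z_bar = -9.4000 - 19.6000i, z*z_bar = 472.52


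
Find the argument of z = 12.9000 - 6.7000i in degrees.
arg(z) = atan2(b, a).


Re = 12.9, Im = -6.7
arg = atan2(-6.7, 12.9) = -27.4465 degrees

arg(z) = -27.4465 degrees


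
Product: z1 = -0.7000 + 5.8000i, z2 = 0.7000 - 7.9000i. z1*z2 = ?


Real = -0.7*0.7 - 5.8*(-7.9) = -0.49 - (-45.82) = 45.33
Imag = -0.7*(-7.9) + 0.7*5.8 = 5.53 + 4.06 = 9.59

45.3300 + 9.5900i


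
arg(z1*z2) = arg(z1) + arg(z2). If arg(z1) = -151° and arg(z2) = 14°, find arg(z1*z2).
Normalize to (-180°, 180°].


arg(z1*z2) = -151° + 14° = -137°
Normalized to (-180°, 180°]: -137°

-137°


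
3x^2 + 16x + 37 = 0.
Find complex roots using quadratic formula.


disc = 16^2 - 4*3*37 = 256 - 444 = -188
sqrt(|disc|) = sqrt(188) = 13.7113
Real part = -16/(2*3) = -2.6667
Imag part = 13.7113/(2*3) = 2.2852

-2.6667 ± 2.2852i


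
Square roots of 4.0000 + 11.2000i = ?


|z| = sqrt(16+125.44) = 11.8929
sqrt((|z|+a)/2) = sqrt((11.8929+4)/2) = sqrt(7.9464) = 2.8189
sqrt((|z|-a)/2) = sqrt((11.8929-4)/2) = sqrt(3.9464) = 1.9866

±(2.8189 + 1.9866i) i.e. 2.8189 + 1.9866i and -2.8189 - 1.9866i


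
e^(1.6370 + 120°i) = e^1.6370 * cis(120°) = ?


e^1.6370 = 5.1397
cos(120°) = -0.5
sin(120°) = 0.86603
Real = 5.1397*(-0.5) = -2.5699
Imag = 5.1397*0.86603 = 4.4511

-2.5699 + 4.4511i


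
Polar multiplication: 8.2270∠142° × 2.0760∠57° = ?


r = 8.2270 * 2.0760 = 17.0793
theta = 142° + 57° = 199° = 199° (mod 360)

17.0793 cis(199°)


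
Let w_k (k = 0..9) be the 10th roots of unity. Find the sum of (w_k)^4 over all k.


The roots are w_k = w^k with w = e^(2*pi*i/10), and (w^k)^4 = (w^4)^k.
So S = 1 + u + u^2 + ... + u^(9) with u = w^4.
4 = 0*10 + 4, so 4 is not a multiple of 10: u = w^4 ≠ 1 (w is a primitive 10th root), while u^10 = (w^10)^4 = 1.
Geometric series: S = (1 - u^10)/(1 - u) = (1 - 1)/(1 - u) = 0

S = 0


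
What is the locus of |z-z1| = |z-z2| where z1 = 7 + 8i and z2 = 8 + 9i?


Equal distances means the locus is the perpendicular bisector of z1 and z2.
Midpoint = ((7+8)/2, (8+9)/2) = (7.5000, 8.5000)

Perpendicular bisector through (7.5000, 8.5000)


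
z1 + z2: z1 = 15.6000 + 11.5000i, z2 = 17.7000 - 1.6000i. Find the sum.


Real: 15.6 + 17.7 = 33.3
Imag: 11.5 - 1.6 = 9.9

33.3000 + 9.9000i


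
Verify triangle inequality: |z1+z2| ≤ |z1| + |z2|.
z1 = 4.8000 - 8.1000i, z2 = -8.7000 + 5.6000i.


|z1| = sqrt(4.8^2 + (-8.1)^2) = sqrt(88.65) = 9.4154
|z2| = sqrt((-8.7)^2 + 5.6^2) = sqrt(107.05) = 10.3465
z1+z2 = -3.9000 - 2.5000i
|z1+z2| = sqrt(21.46) = 4.6325
|z1|+|z2| = 9.4154 + 10.3465 = 19.7619

|z1+z2| = 4.6325 ≤ |z1|+|z2| = 19.7619 (verified)


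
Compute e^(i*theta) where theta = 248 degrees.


cos(248°) = -0.3746
sin(248°) = -0.9272

e^(i*248°) = -0.3746 - 0.9272i


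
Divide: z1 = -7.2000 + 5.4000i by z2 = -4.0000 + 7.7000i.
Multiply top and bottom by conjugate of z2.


Conjugate of z2 = -4.0000 - 7.7000i
Numerator: (-7.2000 + 5.4000i)(-4.0000 - 7.7000i) = 70.3800 + 33.8400i
Denominator: (-4)^2 + 7.7^2 = 75.29
Result = (70.3800 + 33.8400i)/75.29

0.9348 + 0.4495i


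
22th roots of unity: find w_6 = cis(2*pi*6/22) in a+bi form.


Angle = 360*6/22 = 98.1818°
a = cos(98.1818°) = -0.1423
b = sin(98.1818°) = 0.9898

-0.1423 + 0.9898i


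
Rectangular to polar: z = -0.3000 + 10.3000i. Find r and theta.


r = sqrt(0.09+106.09) = sqrt(106.18) = 10.3044
theta = atan2(10.3, -0.3) = 91.6683 degrees

r = 10.3044, theta = 91.6683 degrees


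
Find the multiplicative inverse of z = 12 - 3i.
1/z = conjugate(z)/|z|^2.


|z|^2 = 144+9 = 153
1/z = (12 + 3i)/153

1/z = 0.0784 + 0.0196i


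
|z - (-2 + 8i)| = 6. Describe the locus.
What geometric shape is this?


|z - z0| = r is a circle with center z0 and radius r.
Center = (-2, 8), radius = 6

Circle with center (-2, 8) and radius 6


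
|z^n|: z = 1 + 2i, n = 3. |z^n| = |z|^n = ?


|z| = sqrt(1+4) = sqrt(5) = 2.2361
|z^3| = |z|^3 = (sqrt(5))^3 = 5*sqrt(5)

|z^3| = 5*sqrt(5) ≈ 11.1803


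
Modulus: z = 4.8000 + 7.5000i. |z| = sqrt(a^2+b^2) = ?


|z| = sqrt(4.8^2 + 7.5^2) = sqrt(23.04 + 56.25) = sqrt(79.29) = 8.9045

|z| = 8.9045


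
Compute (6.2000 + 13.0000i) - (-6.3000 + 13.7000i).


Real: 6.2 + 6.3 = 12.5
Imag: 13 - 13.7 = -0.7

12.5000 - 0.7000i


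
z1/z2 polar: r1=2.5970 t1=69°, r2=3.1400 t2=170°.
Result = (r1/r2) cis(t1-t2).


r = 2.5970 / 3.1400 = 0.8271
theta = 69° - 170° = -101° = 259° (mod 360)

0.8271 cis(259°)


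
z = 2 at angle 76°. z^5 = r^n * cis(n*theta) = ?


r^5 = 2^5 = 32
n*theta = 5*76° = 380° = 20° (mod 360)
a = 32*cos(20°) = 30.0702
b = 32*sin(20°) = 10.9446

32 cis(20°) = 30.0702 + 10.9446i


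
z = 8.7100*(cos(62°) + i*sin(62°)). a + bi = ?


a = 8.7100*cos(62°) = 8.7100*0.46947 = 4.0891
b = 8.7100*sin(62°) = 8.7100*0.88295 = 7.6905

4.0891 + 7.6905i


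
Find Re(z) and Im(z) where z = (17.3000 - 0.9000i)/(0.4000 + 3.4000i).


Multiply by conjugate: (17.3000 - 0.9000i)(0.4000 - 3.4000i) / (0.4^2 + 3.4^2)
Numerator real = 17.3*0.4 - (0.9)*3.4 = 3.86
Numerator imag = -0.9*0.4 - 17.3*3.4 = -59.18
Denominator = 11.72
Re(z) = 3.86/11.72 = 0.3294
Im(z) = -59.18/11.72 = -5.0495

Re(z) = 0.3294, Im(z) = -5.0495


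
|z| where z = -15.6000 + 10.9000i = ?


|z| = sqrt((-15.6)^2 + 10.9^2) = sqrt(243.36 + 118.81) = sqrt(362.17) = 19.0308

|z| = 19.0308


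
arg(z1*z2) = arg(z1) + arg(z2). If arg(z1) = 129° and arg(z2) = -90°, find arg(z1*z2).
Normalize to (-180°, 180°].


arg(z1*z2) = 129° - 90° = 39°
Normalized to (-180°, 180°]: 39°

39°


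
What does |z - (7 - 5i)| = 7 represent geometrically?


|z - z0| = r is a circle with center z0 and radius r.
Center = (7, -5), radius = 7

Circle with center (7, -5) and radius 7


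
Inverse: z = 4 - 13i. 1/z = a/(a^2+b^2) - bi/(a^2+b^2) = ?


|z|^2 = 16+169 = 185
1/z = (4 + 13i)/185

1/z = 0.0216 + 0.0703i


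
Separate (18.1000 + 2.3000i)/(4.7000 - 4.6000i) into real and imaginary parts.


Multiply by conjugate: (18.1000 + 2.3000i)(4.7000 + 4.6000i) / (4.7^2 + (-4.6)^2)
Numerator real = 18.1*4.7 + 2.3*(-4.6) = 74.49
Numerator imag = 2.3*4.7 - 18.1*(-4.6) = 94.07
Denominator = 43.25
Re(z) = 74.49/43.25 = 1.7223
Im(z) = 94.07/43.25 = 2.1750

Re(z) = 1.7223, Im(z) = 2.1750


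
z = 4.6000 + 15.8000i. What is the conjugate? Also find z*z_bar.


z_bar = 4.6000 - 15.8000i
z*z_bar = 4.6^2 + 15.8^2 = 21.16 + 249.64 = 270.8

z_bar = 4.6000 - 15.8000i, z*z_bar = 270.8


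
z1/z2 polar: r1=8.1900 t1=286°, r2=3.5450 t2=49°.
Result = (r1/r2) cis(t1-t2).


r = 8.1900 / 3.5450 = 2.3103
theta = 286° - 49° = 237° = 237° (mod 360)

2.3103 cis(237°)


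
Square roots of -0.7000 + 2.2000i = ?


|z| = sqrt(0.49+4.84) = 2.3087
sqrt((|z|+a)/2) = sqrt((2.3087+(-0.7))/2) = sqrt(0.8043) = 0.8968
sqrt((|z|-a)/2) = sqrt((2.3087-(-0.7))/2) = sqrt(1.5043) = 1.2265

±(0.8968 + 1.2265i) i.e. 0.8968 + 1.2265i and -0.8968 - 1.2265i


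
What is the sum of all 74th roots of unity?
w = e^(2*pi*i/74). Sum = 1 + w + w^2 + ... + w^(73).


The sum of all 74th roots of unity is 0.
Geometric series: (1 - w^74)/(1 - w) = (1-1)/(1-w) = 0 since w^74 = 1, w ≠ 1.
Alternatively: coefficient of z^73 in z^74 - 1 is 0.

0


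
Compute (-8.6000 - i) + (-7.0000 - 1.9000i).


Real: -8.6 - 7 = -15.6
Imag: -1 - 1.9 = -2.9

-15.6000 - 2.9000i


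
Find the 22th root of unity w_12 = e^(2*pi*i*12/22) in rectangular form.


Angle = 360*12/22 = 196.3636°
a = cos(196.3636°) = -0.9595
b = sin(196.3636°) = -0.2817

-0.9595 - 0.2817i


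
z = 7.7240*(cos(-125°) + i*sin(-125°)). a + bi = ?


a = 7.7240*cos(-125°) = 7.7240*(-0.57358) = -4.4303
b = 7.7240*sin(-125°) = 7.7240*(-0.81915) = -6.3271

-4.4303 - 6.3271i


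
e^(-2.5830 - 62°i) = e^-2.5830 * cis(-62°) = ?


e^-2.5830 = 0.07555
cos(-62°) = 0.4695
sin(-62°) = -0.8829
Real = 0.07555*0.4695 = 0.0355
Imag = 0.07555*(-0.8829) = -0.0667

0.0355 - 0.0667i


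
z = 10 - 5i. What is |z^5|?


|z| = sqrt(100+25) = sqrt(125) = 11.1803
|z^5| = |z|^5 = (sqrt(125))^5 = 125^2 * sqrt(125) = 15625*sqrt(125)

|z^5| = 15625*sqrt(125) ≈ 174692.8107


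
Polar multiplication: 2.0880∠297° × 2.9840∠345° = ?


r = 2.0880 * 2.9840 = 6.2306
theta = 297° + 345° = 642° = 282° (mod 360)

6.2306 cis(282°)


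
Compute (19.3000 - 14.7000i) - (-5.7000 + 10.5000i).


Real: 19.3 + 5.7 = 25
Imag: -14.7 - 10.5 = -25.2

25.0000 - 25.2000i


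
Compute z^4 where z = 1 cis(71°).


r^4 = 1^4 = 1
n*theta = 4*71° = 284° = 284° (mod 360)
a = 1*cos(284°) = 0.2419
b = 1*sin(284°) = -0.9703

1 cis(284°) = 0.2419 - 0.9703i


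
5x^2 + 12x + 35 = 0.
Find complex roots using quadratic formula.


disc = 12^2 - 4*5*35 = 144 - 700 = -556
sqrt(|disc|) = sqrt(556) = 23.5797
Real part = -12/(2*5) = -1.2000
Imag part = 23.5797/(2*5) = 2.3580

-1.2000 ± 2.3580i


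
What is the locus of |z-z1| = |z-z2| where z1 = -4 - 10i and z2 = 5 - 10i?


Equal distances means the locus is the perpendicular bisector of z1 and z2.
Midpoint = ((-4+5)/2, (-10+(-10))/2) = (0.5000, -10.0000)

Perpendicular bisector through (0.5000, -10.0000)


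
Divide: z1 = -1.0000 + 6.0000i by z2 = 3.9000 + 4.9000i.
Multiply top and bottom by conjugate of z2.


Conjugate of z2 = 3.9000 - 4.9000i
Numerator: (-1.0000 + 6.0000i)(3.9000 - 4.9000i) = 25.5000 + 28.3000i
Denominator: 3.9^2 + 4.9^2 = 39.22
Result = (25.5000 + 28.3000i)/39.22

0.6502 + 0.7216i


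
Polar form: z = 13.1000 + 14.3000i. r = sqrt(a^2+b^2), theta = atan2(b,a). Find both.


r = sqrt(171.61+204.49) = sqrt(376.1) = 19.3933
theta = atan2(14.3, 13.1) = 47.5077 degrees

r = 19.3933, theta = 47.5077 degrees


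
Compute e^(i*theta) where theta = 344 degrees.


cos(344°) = 0.9613
sin(344°) = -0.2756

e^(i*344°) = 0.9613 - 0.2756i


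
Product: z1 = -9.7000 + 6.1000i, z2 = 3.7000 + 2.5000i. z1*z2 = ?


Real = -9.7*3.7 - 6.1*2.5 = -35.89 - 15.25 = -51.14
Imag = -9.7*2.5 + 3.7*6.1 = -24.25 + 22.57 = -1.68

-51.1400 - 1.6800i


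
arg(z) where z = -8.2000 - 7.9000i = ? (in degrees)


Re = -8.2, Im = -7.9
arg = atan2(-7.9, -8.2) = -136.0675 degrees

arg(z) = -136.0675 degrees


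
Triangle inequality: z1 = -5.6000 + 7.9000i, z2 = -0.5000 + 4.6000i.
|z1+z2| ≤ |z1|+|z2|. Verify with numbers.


|z1| = sqrt((-5.6)^2 + 7.9^2) = sqrt(93.77) = 9.6835
|z2| = sqrt((-0.5)^2 + 4.6^2) = sqrt(21.41) = 4.6271
z1+z2 = -6.1000 + 12.5000i
|z1+z2| = sqrt(193.46) = 13.9090
|z1|+|z2| = 9.6835 + 4.6271 = 14.3106

|z1+z2| = 13.9090 ≤ |z1|+|z2| = 14.3106 (verified)


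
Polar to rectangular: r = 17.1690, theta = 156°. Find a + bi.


a = 17.1690*cos(156°) = 17.1690*(-0.91355) = -15.6847
b = 17.1690*sin(156°) = 17.1690*0.40674 = 6.9833

-15.6847 + 6.9833i


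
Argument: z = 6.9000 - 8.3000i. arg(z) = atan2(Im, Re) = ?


Re = 6.9, Im = -8.3
arg = atan2(-8.3, 6.9) = -50.2624 degrees

arg(z) = -50.2624 degrees


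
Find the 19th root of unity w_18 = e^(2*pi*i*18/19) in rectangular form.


Angle = 360*18/19 = 341.0526°
a = cos(341.0526°) = 0.9458
b = sin(341.0526°) = -0.3247

0.9458 - 0.3247i


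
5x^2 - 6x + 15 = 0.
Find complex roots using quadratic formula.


disc = (-6)^2 - 4*5*15 = 36 - 300 = -264
sqrt(|disc|) = sqrt(264) = 16.2481
Real part = 6/(2*5) = 0.6000
Imag part = 16.2481/(2*5) = 1.6248

0.6000 ± 1.6248i


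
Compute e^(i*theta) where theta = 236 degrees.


cos(236°) = -0.5592
sin(236°) = -0.8290

e^(i*236°) = -0.5592 - 0.8290i


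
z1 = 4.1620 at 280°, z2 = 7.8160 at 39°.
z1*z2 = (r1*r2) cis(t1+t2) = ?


r = 4.1620 * 7.8160 = 32.5302
theta = 280° + 39° = 319° = 319° (mod 360)

32.5302 cis(319°)


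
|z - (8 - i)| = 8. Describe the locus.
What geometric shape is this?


|z - z0| = r is a circle with center z0 and radius r.
Center = (8, -1), radius = 8

Circle with center (8, -1) and radius 8


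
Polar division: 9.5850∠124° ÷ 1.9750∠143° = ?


r = 9.5850 / 1.9750 = 4.8532
theta = 124° - 143° = -19° = 341° (mod 360)

4.8532 cis(341°)


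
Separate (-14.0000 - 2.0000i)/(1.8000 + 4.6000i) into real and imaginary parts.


Multiply by conjugate: (-14.0000 - 2.0000i)(1.8000 - 4.6000i) / (1.8^2 + 4.6^2)
Numerator real = -14*1.8 - (2)*4.6 = -34.4
Numerator imag = -2*1.8 - (-14)*4.6 = 60.8
Denominator = 24.4
Re(z) = -34.4/24.4 = -1.4098
Im(z) = 60.8/24.4 = 2.4918

Re(z) = -1.4098, Im(z) = 2.4918


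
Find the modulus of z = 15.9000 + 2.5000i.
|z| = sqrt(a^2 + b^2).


|z| = sqrt(15.9^2 + 2.5^2) = sqrt(252.81 + 6.25) = sqrt(259.06) = 16.0953

|z| = 16.0953


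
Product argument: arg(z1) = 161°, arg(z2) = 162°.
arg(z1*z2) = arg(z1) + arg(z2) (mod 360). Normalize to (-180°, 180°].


arg(z1*z2) = 161° + 162° = 323°
Normalized to (-180°, 180°]: -37°

-37°


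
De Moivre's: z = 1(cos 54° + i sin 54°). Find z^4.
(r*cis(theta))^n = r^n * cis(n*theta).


r^4 = 1^4 = 1
n*theta = 4*54° = 216° = 216° (mod 360)
a = 1*cos(216°) = -0.8090
b = 1*sin(216°) = -0.5878

1 cis(216°) = -0.8090 - 0.5878i


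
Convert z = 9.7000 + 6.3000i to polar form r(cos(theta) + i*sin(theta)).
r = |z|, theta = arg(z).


r = sqrt(94.09+39.69) = sqrt(133.78) = 11.5663
theta = atan2(6.3, 9.7) = 33.0031 degrees

r = 11.5663, theta = 33.0031 degrees


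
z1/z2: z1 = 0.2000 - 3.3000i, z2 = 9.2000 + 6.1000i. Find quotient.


Conjugate of z2 = 9.2000 - 6.1000i
Numerator: (0.2000 - 3.3000i)(9.2000 - 6.1000i) = -18.2900 - 31.5800i
Denominator: 9.2^2 + 6.1^2 = 121.85
Result = (-18.2900 - 31.5800i)/121.85

-0.1501 - 0.2592i


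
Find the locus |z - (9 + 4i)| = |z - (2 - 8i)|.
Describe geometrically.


Equal distances means the locus is the perpendicular bisector of z1 and z2.
Midpoint = ((9+2)/2, (4+(-8))/2) = (5.5000, -2.0000)

Perpendicular bisector through (5.5000, -2.0000)


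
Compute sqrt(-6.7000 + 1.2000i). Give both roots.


|z| = sqrt(44.89+1.44) = 6.8066
sqrt((|z|+a)/2) = sqrt((6.8066+(-6.7))/2) = sqrt(0.0533) = 0.2309
sqrt((|z|-a)/2) = sqrt((6.8066-(-6.7))/2) = sqrt(6.7533) = 2.5987

±(0.2309 + 2.5987i) i.e. 0.2309 + 2.5987i and -0.2309 - 2.5987i


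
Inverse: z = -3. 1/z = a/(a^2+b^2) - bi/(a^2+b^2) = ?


|z|^2 = 9+0 = 9
1/z = (-3 - 0i)/9

1/z = -0.3333 + 0i


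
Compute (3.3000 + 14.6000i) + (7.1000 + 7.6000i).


Real: 3.3 + 7.1 = 10.4
Imag: 14.6 + 7.6 = 22.2

10.4000 + 22.2000i


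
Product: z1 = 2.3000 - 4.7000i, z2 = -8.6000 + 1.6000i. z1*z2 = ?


Real = 2.3*(-8.6) - (-4.7)*1.6 = -19.78 - (-7.52) = -12.26
Imag = 2.3*1.6 - (8.6)*(-4.7) = 3.68 + 40.42 = 44.1

-12.2600 + 44.1000i


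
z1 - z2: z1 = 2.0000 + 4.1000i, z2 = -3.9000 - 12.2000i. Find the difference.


Real: 2 + 3.9 = 5.9
Imag: 4.1 + 12.2 = 16.3

5.9000 + 16.3000i


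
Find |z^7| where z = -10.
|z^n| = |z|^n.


|z| = sqrt(100+0) = sqrt(100) = 10
|z^7| = |z|^7 = 10^7 = 10000000

|z^7| = 10000000


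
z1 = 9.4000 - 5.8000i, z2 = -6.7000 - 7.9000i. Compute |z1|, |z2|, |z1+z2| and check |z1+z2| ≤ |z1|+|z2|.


|z1| = sqrt(9.4^2 + (-5.8)^2) = sqrt(122) = 11.0454
|z2| = sqrt((-6.7)^2 + (-7.9)^2) = sqrt(107.3) = 10.3586
z1+z2 = 2.7000 - 13.7000i
|z1+z2| = sqrt(194.98) = 13.9635
|z1|+|z2| = 11.0454 + 10.3586 = 21.4040

|z1+z2| = 13.9635 ≤ |z1|+|z2| = 21.4040 (verified)


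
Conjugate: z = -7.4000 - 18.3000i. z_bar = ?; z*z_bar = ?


z_bar = -7.4000 + 18.3000i
z*z_bar = (-7.4)^2 + (-18.3)^2 = 54.76 + 334.89 = 389.65

z_bar = -7.4000 + 18.3000i, z*z_bar = 389.65


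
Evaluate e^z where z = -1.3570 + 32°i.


e^-1.3570 = 0.2574
cos(32°) = 0.848
sin(32°) = 0.5299
Real = 0.2574*0.848 = 0.2183
Imag = 0.2574*0.5299 = 0.1364

0.2183 + 0.1364i


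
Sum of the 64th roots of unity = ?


The sum of all 64th roots of unity is 0.
Geometric series: (1 - w^64)/(1 - w) = (1-1)/(1-w) = 0 since w^64 = 1, w ≠ 1.
Alternatively: coefficient of z^63 in z^64 - 1 is 0.

0


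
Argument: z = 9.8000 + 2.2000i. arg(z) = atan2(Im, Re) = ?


Re = 9.8, Im = 2.2
arg = atan2(2.2, 9.8) = 12.6526 degrees

arg(z) = 12.6526 degrees


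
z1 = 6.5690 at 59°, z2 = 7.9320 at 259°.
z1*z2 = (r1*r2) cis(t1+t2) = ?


r = 6.5690 * 7.9320 = 52.1053
theta = 59° + 259° = 318° = 318° (mod 360)

52.1053 cis(318°)


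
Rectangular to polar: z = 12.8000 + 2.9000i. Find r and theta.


r = sqrt(163.84+8.41) = sqrt(172.25) = 13.1244
theta = atan2(2.9, 12.8) = 12.7656 degrees

r = 13.1244, theta = 12.7656 degrees


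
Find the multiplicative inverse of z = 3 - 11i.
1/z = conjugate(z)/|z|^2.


|z|^2 = 9+121 = 130
1/z = (3 + 11i)/130

1/z = 0.0231 + 0.0846i


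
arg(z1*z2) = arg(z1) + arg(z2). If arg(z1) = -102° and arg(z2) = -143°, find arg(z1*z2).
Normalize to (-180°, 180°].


arg(z1*z2) = -102° - 143° = -245°
Normalized to (-180°, 180°]: 115°

115°


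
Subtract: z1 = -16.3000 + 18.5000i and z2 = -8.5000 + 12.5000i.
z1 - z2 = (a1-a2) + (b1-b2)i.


Real: -16.3 + 8.5 = -7.8
Imag: 18.5 - 12.5 = 6

-7.8000 + 6.0000i


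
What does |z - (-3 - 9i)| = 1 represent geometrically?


|z - z0| = r is a circle with center z0 and radius r.
Center = (-3, -9), radius = 1

Circle with center (-3, -9) and radius 1


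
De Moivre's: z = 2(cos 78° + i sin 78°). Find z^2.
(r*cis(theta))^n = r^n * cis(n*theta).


r^2 = 2^2 = 4
n*theta = 2*78° = 156° = 156° (mod 360)
a = 4*cos(156°) = -3.6542
b = 4*sin(156°) = 1.6269

4 cis(156°) = -3.6542 + 1.6269i


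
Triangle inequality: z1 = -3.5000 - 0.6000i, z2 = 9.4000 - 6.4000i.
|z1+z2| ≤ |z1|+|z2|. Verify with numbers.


|z1| = sqrt((-3.5)^2 + (-0.6)^2) = sqrt(12.61) = 3.5511
|z2| = sqrt(9.4^2 + (-6.4)^2) = sqrt(129.32) = 11.3719
z1+z2 = 5.9000 - 7.0000i
|z1+z2| = sqrt(83.81) = 9.1548
|z1|+|z2| = 3.5511 + 11.3719 = 14.9230

|z1+z2| = 9.1548 ≤ |z1|+|z2| = 14.9230 (verified)


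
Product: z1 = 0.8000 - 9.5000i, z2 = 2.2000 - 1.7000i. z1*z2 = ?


Real = 0.8*2.2 - (-9.5)*(-1.7) = 1.76 - 16.15 = -14.39
Imag = 0.8*(-1.7) + 2.2*(-9.5) = -1.36 - (20.9) = -22.26

-14.3900 - 22.2600i


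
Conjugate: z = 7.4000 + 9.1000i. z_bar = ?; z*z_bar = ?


z_bar = 7.4000 - 9.1000i
z*z_bar = 7.4^2 + 9.1^2 = 54.76 + 82.81 = 137.57

z_bar = 7.4000 - 9.1000i, z*z_bar = 137.57


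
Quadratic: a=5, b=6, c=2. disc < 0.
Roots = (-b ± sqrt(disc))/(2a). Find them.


disc = 6^2 - 4*5*2 = 36 - 40 = -4
sqrt(|disc|) = sqrt(4) = 2.0000
Real part = -6/(2*5) = -0.6000
Imag part = 2.0000/(2*5) = 0.2000

-0.6000 ± 0.2000i


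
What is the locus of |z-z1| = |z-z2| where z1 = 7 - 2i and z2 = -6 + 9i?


Equal distances means the locus is the perpendicular bisector of z1 and z2.
Midpoint = ((7+(-6))/2, (-2+9)/2) = (0.5000, 3.5000)

Perpendicular bisector through (0.5000, 3.5000)


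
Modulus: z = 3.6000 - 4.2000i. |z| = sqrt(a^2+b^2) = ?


|z| = sqrt(3.6^2 + (-4.2)^2) = sqrt(12.96 + 17.64) = sqrt(30.6) = 5.5317

|z| = 5.5317


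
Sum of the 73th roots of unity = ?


The sum of all 73th roots of unity is 0.
Geometric series: (1 - w^73)/(1 - w) = (1-1)/(1-w) = 0 since w^73 = 1, w ≠ 1.
Alternatively: coefficient of z^72 in z^73 - 1 is 0.

0


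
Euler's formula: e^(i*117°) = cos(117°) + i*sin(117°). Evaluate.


cos(117°) = -0.4540
sin(117°) = 0.8910

e^(i*117°) = -0.4540 + 0.8910i


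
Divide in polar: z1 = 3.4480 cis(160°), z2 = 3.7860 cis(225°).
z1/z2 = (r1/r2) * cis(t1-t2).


r = 3.4480 / 3.7860 = 0.9107
theta = 160° - 225° = -65° = 295° (mod 360)

0.9107 cis(295°)


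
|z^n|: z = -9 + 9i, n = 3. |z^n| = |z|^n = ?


|z| = sqrt(81+81) = sqrt(162) = 12.7279
|z^3| = |z|^3 = (sqrt(162))^3 = 162*sqrt(162)

|z^3| = 162*sqrt(162) ≈ 2061.9234


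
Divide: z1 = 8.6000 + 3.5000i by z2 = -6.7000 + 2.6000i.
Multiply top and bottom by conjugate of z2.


Conjugate of z2 = -6.7000 - 2.6000i
Numerator: (8.6000 + 3.5000i)(-6.7000 - 2.6000i) = -48.5200 - 45.8100i
Denominator: (-6.7)^2 + 2.6^2 = 51.65
Result = (-48.5200 - 45.8100i)/51.65

-0.9394 - 0.8869i


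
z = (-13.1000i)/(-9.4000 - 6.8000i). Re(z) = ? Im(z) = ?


Multiply by conjugate: (-13.1000i)(-9.4000 + 6.8000i) / ((-9.4)^2 + (-6.8)^2)
Numerator real = 0*(-9.4) - (13.1)*(-6.8) = 89.08
Numerator imag = -13.1*(-9.4) - 0*(-6.8) = 123.14
Denominator = 134.6
Re(z) = 89.08/134.6 = 0.6618
Im(z) = 123.14/134.6 = 0.9149

Re(z) = 0.6618, Im(z) = 0.9149


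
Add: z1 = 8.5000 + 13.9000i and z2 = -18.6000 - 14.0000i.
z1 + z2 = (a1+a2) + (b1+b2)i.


Real: 8.5 - 18.6 = -10.1
Imag: 13.9 - 14 = -0.1

-10.1000 - 0.1000i


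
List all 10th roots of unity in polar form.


The 10th roots of unity are cis(360k/10°) for k=0..9
Angle step = 360/10 = 36°
Primitive root: cis(36°)
Primitive root = 0.8090 + 0.5878i

10 roots at angles: 0°, 36°, 72°, 108°, 144°, 180°, 216°, 252°, 288°, 324°


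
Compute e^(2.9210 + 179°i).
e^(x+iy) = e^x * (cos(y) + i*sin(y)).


e^2.9210 = 18.5598
cos(179°) = -0.99985
sin(179°) = 0.01745
Real = 18.5598*(-0.99985) = -18.5570
Imag = 18.5598*0.01745 = 0.3239

-18.5570 + 0.3239i


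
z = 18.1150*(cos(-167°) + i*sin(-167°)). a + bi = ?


a = 18.1150*cos(-167°) = 18.1150*(-0.97437) = -17.6507
b = 18.1150*sin(-167°) = 18.1150*(-0.22495) = -4.0750

-17.6507 - 4.0750i


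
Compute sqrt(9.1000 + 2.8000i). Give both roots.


|z| = sqrt(82.81+7.84) = 9.5210
sqrt((|z|+a)/2) = sqrt((9.5210+9.1)/2) = sqrt(9.3105) = 3.0513
sqrt((|z|-a)/2) = sqrt((9.5210-9.1)/2) = sqrt(0.2105) = 0.4588

±(3.0513 + 0.4588i) i.e. 3.0513 + 0.4588i and -3.0513 - 0.4588i


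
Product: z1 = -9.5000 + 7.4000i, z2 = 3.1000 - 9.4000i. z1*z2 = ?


Real = -9.5*3.1 - 7.4*(-9.4) = -29.45 - (-69.56) = 40.11
Imag = -9.5*(-9.4) + 3.1*7.4 = 89.3 + 22.94 = 112.24

40.1100 + 112.2400i


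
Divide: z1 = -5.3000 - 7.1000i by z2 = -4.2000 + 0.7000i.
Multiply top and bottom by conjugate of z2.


Conjugate of z2 = -4.2000 - 0.7000i
Numerator: (-5.3000 - 7.1000i)(-4.2000 - 0.7000i) = 17.2900 + 33.5300i
Denominator: (-4.2)^2 + 0.7^2 = 18.13
Result = (17.2900 + 33.5300i)/18.13

0.9537 + 1.8494i


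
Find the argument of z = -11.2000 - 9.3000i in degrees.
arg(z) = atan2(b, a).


Re = -11.2, Im = -9.3
arg = atan2(-9.3, -11.2) = -140.2952 degrees

arg(z) = -140.2952 degrees


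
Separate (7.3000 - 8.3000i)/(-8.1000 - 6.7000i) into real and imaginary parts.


Multiply by conjugate: (7.3000 - 8.3000i)(-8.1000 + 6.7000i) / ((-8.1)^2 + (-6.7)^2)
Numerator real = 7.3*(-8.1) - (8.3)*(-6.7) = -3.52
Numerator imag = -8.3*(-8.1) - 7.3*(-6.7) = 116.14
Denominator = 110.5
Re(z) = -3.52/110.5 = -0.0319
Im(z) = 116.14/110.5 = 1.0510

Re(z) = -0.0319, Im(z) = 1.0510


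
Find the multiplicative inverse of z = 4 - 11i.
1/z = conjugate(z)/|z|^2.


|z|^2 = 16+121 = 137
1/z = (4 + 11i)/137

1/z = 0.0292 + 0.0803i


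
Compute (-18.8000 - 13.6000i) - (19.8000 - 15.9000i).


Real: -18.8 - 19.8 = -38.6
Imag: -13.6 + 15.9 = 2.3

-38.6000 + 2.3000i


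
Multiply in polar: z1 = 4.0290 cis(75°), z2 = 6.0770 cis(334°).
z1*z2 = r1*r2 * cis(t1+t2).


r = 4.0290 * 6.0770 = 24.4842
theta = 75° + 334° = 409° = 49° (mod 360)

24.4842 cis(49°)


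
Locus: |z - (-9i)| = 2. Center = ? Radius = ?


|z - z0| = r is a circle with center z0 and radius r.
Center = (0, -9), radius = 2

Circle with center (0, -9) and radius 2


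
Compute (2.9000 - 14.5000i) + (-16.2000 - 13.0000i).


Real: 2.9 - 16.2 = -13.3
Imag: -14.5 - 13 = -27.5

-13.3000 - 27.5000i


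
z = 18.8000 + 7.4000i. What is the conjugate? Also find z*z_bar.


z_bar = 18.8000 - 7.4000i
z*z_bar = 18.8^2 + 7.4^2 = 353.44 + 54.76 = 408.2

z_bar = 18.8000 - 7.4000i, z*z_bar = 408.2


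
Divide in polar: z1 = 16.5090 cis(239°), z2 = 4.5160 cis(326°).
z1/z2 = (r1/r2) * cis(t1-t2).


r = 16.5090 / 4.5160 = 3.6557
theta = 239° - 326° = -87° = 273° (mod 360)

3.6557 cis(273°)


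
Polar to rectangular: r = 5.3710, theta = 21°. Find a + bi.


a = 5.3710*cos(21°) = 5.3710*0.93358 = 5.0143
b = 5.3710*sin(21°) = 5.3710*0.35837 = 1.9248

5.0143 + 1.9248i


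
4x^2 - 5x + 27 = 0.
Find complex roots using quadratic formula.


disc = (-5)^2 - 4*4*27 = 25 - 432 = -407
sqrt(|disc|) = sqrt(407) = 20.1742
Real part = 5/(2*4) = 0.6250
Imag part = 20.1742/(2*4) = 2.5218

0.6250 ± 2.5218i


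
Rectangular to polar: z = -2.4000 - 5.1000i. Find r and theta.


r = sqrt(5.76+26.01) = sqrt(31.77) = 5.6365
theta = atan2(-5.1, -2.4) = -115.2011 degrees

r = 5.6365, theta = -115.2011 degrees


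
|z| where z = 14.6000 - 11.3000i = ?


|z| = sqrt(14.6^2 + (-11.3)^2) = sqrt(213.16 + 127.69) = sqrt(340.85) = 18.4621

|z| = 18.4621


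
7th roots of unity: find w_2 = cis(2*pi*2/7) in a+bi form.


Angle = 360*2/7 = 102.8571°
a = cos(102.8571°) = -0.2225
b = sin(102.8571°) = 0.9749

-0.2225 + 0.9749i


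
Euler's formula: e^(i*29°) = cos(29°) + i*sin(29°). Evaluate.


cos(29°) = 0.8746
sin(29°) = 0.4848

e^(i*29°) = 0.8746 + 0.4848i


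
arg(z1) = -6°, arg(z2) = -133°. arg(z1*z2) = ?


arg(z1*z2) = -6° - 133° = -139°
Normalized to (-180°, 180°]: -139°

-139°


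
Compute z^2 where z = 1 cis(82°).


r^2 = 1^2 = 1
n*theta = 2*82° = 164° = 164° (mod 360)
a = 1*cos(164°) = -0.9613
b = 1*sin(164°) = 0.2756

1 cis(164°) = -0.9613 + 0.2756i


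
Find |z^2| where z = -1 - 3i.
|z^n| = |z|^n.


|z| = sqrt(1+9) = sqrt(10) = 3.1623
|z^2| = |z|^2 = (sqrt(10))^2 = 10

|z^2| = 10


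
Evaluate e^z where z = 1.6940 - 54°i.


e^1.6940 = 5.4412
cos(-54°) = 0.5878
sin(-54°) = -0.80902
Real = 5.4412*0.5878 = 3.1983
Imag = 5.4412*(-0.80902) = -4.4020

3.1983 - 4.4020i


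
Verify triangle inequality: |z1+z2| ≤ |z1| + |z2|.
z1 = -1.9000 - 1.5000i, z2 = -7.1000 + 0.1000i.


|z1| = sqrt((-1.9)^2 + (-1.5)^2) = sqrt(5.86) = 2.4207
|z2| = sqrt((-7.1)^2 + 0.1^2) = sqrt(50.42) = 7.1007
z1+z2 = -9.0000 - 1.4000i
|z1+z2| = sqrt(82.96) = 9.1082
|z1|+|z2| = 2.4207 + 7.1007 = 9.5214

|z1+z2| = 9.1082 ≤ |z1|+|z2| = 9.5214 (verified)


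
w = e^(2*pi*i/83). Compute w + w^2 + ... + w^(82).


With w = e^(2*pi*i/83), all 83 of the 83th roots of unity w^0 = 1, w, ..., w^(82) sum to 0: 1 + w + ... + w^(82) = (1 - w^83)/(1 - w) = 0 since w^83 = 1, w ≠ 1.
Removing the root 1: w + w^2 + ... + w^(82) = 0 - 1 = -1

Sum = -1


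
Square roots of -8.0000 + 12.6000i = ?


|z| = sqrt(64+158.76) = 14.9251
sqrt((|z|+a)/2) = sqrt((14.9251+(-8))/2) = sqrt(3.4626) = 1.8608
sqrt((|z|-a)/2) = sqrt((14.9251-(-8))/2) = sqrt(11.4626) = 3.3856

±(1.8608 + 3.3856i) i.e. 1.8608 + 3.3856i and -1.8608 - 3.3856i


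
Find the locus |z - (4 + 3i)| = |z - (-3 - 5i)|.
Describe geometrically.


Equal distances means the locus is the perpendicular bisector of z1 and z2.
Midpoint = ((4+(-3))/2, (3+(-5))/2) = (0.5000, -1.0000)

Perpendicular bisector through (0.5000, -1.0000)


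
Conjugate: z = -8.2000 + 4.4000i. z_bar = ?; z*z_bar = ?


z_bar = -8.2000 - 4.4000i
z*z_bar = (-8.2)^2 + 4.4^2 = 67.24 + 19.36 = 86.6

z_bar = -8.2000 - 4.4000i, z*z_bar = 86.6


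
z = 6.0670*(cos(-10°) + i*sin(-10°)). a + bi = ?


a = 6.0670*cos(-10°) = 6.0670*0.9848 = 5.9748
b = 6.0670*sin(-10°) = 6.0670*(-0.17365) = -1.0535

5.9748 - 1.0535i


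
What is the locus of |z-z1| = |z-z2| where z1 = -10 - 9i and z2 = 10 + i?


Equal distances means the locus is the perpendicular bisector of z1 and z2.
Midpoint = ((-10+10)/2, (-9+1)/2) = (0, -4.0000)

Perpendicular bisector through (0, -4.0000)


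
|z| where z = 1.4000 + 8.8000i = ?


|z| = sqrt(1.4^2 + 8.8^2) = sqrt(1.96 + 77.44) = sqrt(79.4) = 8.9107

|z| = 8.9107


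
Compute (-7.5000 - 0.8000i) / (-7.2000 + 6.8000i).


Conjugate of z2 = -7.2000 - 6.8000i
Numerator: (-7.5000 - 0.8000i)(-7.2000 - 6.8000i) = 48.5600 + 56.7600i
Denominator: (-7.2)^2 + 6.8^2 = 98.08
Result = (48.5600 + 56.7600i)/98.08

0.4951 + 0.5787i


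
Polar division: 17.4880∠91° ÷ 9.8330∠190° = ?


r = 17.4880 / 9.8330 = 1.7785
theta = 91° - 190° = -99° = 261° (mod 360)

1.7785 cis(261°)


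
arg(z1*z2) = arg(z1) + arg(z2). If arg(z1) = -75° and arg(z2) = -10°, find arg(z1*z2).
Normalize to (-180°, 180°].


arg(z1*z2) = -75° - 10° = -85°
Normalized to (-180°, 180°]: -85°

-85°


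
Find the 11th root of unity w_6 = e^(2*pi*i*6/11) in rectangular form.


Angle = 360*6/11 = 196.3636°
a = cos(196.3636°) = -0.9595
b = sin(196.3636°) = -0.2817

-0.9595 - 0.2817i


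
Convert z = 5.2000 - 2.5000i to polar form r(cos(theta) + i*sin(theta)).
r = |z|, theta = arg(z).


r = sqrt(27.04+6.25) = sqrt(33.29) = 5.7697
theta = atan2(-2.5, 5.2) = -25.6768 degrees

r = 5.7697, theta = -25.6768 degrees


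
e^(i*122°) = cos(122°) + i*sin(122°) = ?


cos(122°) = -0.5299
sin(122°) = 0.8480

e^(i*122°) = -0.5299 + 0.8480i


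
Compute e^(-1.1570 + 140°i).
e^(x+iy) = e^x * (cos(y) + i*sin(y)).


e^-1.1570 = 0.31443
cos(140°) = -0.766
sin(140°) = 0.6428
Real = 0.31443*(-0.766) = -0.2409
Imag = 0.31443*0.6428 = 0.2021

-0.2409 + 0.2021i


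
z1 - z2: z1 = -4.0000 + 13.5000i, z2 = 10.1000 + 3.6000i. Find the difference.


Real: -4 - 10.1 = -14.1
Imag: 13.5 - 3.6 = 9.9

-14.1000 + 9.9000i


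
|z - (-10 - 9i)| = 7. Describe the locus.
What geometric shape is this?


|z - z0| = r is a circle with center z0 and radius r.
Center = (-10, -9), radius = 7

Circle with center (-10, -9) and radius 7


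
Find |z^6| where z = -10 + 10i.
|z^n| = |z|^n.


|z| = sqrt(100+100) = sqrt(200) = 14.1421
|z^6| = |z|^6 = (sqrt(200))^6 = 200^3 = 8000000

|z^6| = 8000000


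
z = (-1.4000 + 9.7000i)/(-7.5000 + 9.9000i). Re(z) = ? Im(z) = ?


Multiply by conjugate: (-1.4000 + 9.7000i)(-7.5000 - 9.9000i) / ((-7.5)^2 + 9.9^2)
Numerator real = -1.4*(-7.5) + 9.7*9.9 = 106.53
Numerator imag = 9.7*(-7.5) - (-1.4)*9.9 = -58.89
Denominator = 154.26
Re(z) = 106.53/154.26 = 0.6906
Im(z) = -58.89/154.26 = -0.3818

Re(z) = 0.6906, Im(z) = -0.3818


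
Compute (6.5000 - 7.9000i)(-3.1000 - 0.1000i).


Real = 6.5*(-3.1) - (-7.9)*(-0.1) = -20.15 - 0.79 = -20.94
Imag = 6.5*(-0.1) - (3.1)*(-7.9) = -0.65 + 24.49 = 23.84

-20.9400 + 23.8400i


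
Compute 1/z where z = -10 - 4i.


|z|^2 = 100+16 = 116
1/z = (-10 + 4i)/116

1/z = -0.0862 + 0.0345i


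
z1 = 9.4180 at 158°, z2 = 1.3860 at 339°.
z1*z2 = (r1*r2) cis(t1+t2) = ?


r = 9.4180 * 1.3860 = 13.0533
theta = 158° + 339° = 497° = 137° (mod 360)

13.0533 cis(137°)


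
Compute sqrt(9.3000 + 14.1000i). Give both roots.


|z| = sqrt(86.49+198.81) = 16.8908
sqrt((|z|+a)/2) = sqrt((16.8908+9.3)/2) = sqrt(13.0954) = 3.6188
sqrt((|z|-a)/2) = sqrt((16.8908-9.3)/2) = sqrt(3.7954) = 1.9482

±(3.6188 + 1.9482i) i.e. 3.6188 + 1.9482i and -3.6188 - 1.9482i


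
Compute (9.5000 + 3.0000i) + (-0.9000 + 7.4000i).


Real: 9.5 - 0.9 = 8.6
Imag: 3 + 7.4 = 10.4

8.6000 + 10.4000i


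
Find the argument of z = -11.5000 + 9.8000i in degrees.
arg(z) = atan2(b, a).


Re = -11.5, Im = 9.8
arg = atan2(9.8, -11.5) = 139.5632 degrees

arg(z) = 139.5632 degrees


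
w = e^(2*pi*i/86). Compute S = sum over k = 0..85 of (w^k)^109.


The roots are w_k = w^k with w = e^(2*pi*i/86), and (w^k)^109 = (w^109)^k.
So S = 1 + u + u^2 + ... + u^(85) with u = w^109.
109 = 1*86 + 23, so 109 is not a multiple of 86: u = (w^86)^1 * w^23 = w^23 ≠ 1 (w is a primitive 86th root), while u^86 = (w^86)^109 = 1.
Geometric series: S = (1 - u^86)/(1 - u) = (1 - 1)/(1 - u) = 0

S = 0


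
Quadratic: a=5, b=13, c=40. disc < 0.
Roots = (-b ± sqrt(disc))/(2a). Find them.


disc = 13^2 - 4*5*40 = 169 - 800 = -631
sqrt(|disc|) = sqrt(631) = 25.1197
Real part = -13/(2*5) = -1.3000
Imag part = 25.1197/(2*5) = 2.5120

-1.3000 ± 2.5120i


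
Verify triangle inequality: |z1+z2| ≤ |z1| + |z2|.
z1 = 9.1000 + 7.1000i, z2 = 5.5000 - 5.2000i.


|z1| = sqrt(9.1^2 + 7.1^2) = sqrt(133.22) = 11.5421
|z2| = sqrt(5.5^2 + (-5.2)^2) = sqrt(57.29) = 7.5690
z1+z2 = 14.6000 + 1.9000i
|z1+z2| = sqrt(216.77) = 14.7231
|z1|+|z2| = 11.5421 + 7.5690 = 19.1111

|z1+z2| = 14.7231 ≤ |z1|+|z2| = 19.1111 (verified)


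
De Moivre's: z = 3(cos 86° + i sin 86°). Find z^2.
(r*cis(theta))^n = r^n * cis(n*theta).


r^2 = 3^2 = 9
n*theta = 2*86° = 172° = 172° (mod 360)
a = 9*cos(172°) = -8.9124
b = 9*sin(172°) = 1.2526

9 cis(172°) = -8.9124 + 1.2526i


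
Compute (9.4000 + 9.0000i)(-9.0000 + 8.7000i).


Real = 9.4*(-9) - 9*8.7 = -84.6 - 78.3 = -162.9
Imag = 9.4*8.7 - (9)*9 = 81.78 - (81) = 0.78

-162.9000 + 0.7800i


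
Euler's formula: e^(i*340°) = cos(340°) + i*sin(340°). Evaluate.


cos(340°) = 0.9397
sin(340°) = -0.3420

e^(i*340°) = 0.9397 - 0.3420i


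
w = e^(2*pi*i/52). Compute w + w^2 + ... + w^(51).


With w = e^(2*pi*i/52), all 52 of the 52th roots of unity w^0 = 1, w, ..., w^(51) sum to 0: 1 + w + ... + w^(51) = (1 - w^52)/(1 - w) = 0 since w^52 = 1, w ≠ 1.
Removing the root 1: w + w^2 + ... + w^(51) = 0 - 1 = -1

Sum = -1


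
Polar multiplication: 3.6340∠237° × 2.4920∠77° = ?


r = 3.6340 * 2.4920 = 9.0559
theta = 237° + 77° = 314° = 314° (mod 360)

9.0559 cis(314°)


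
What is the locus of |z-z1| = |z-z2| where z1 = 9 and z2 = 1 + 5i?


Equal distances means the locus is the perpendicular bisector of z1 and z2.
Midpoint = ((9+1)/2, (0+5)/2) = (5.0000, 2.5000)

Perpendicular bisector through (5.0000, 2.5000)


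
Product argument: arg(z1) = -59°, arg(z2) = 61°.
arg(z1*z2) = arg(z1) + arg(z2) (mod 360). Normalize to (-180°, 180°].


arg(z1*z2) = -59° + 61° = 2°
Normalized to (-180°, 180°]: 2°

2°


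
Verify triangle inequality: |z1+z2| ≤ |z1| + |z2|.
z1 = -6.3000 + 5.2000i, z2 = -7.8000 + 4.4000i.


|z1| = sqrt((-6.3)^2 + 5.2^2) = sqrt(66.73) = 8.1688
|z2| = sqrt((-7.8)^2 + 4.4^2) = sqrt(80.2) = 8.9554
z1+z2 = -14.1000 + 9.6000i
|z1+z2| = sqrt(290.97) = 17.0578
|z1|+|z2| = 8.1688 + 8.9554 = 17.1242

|z1+z2| = 17.0578 ≤ |z1|+|z2| = 17.1242 (verified)


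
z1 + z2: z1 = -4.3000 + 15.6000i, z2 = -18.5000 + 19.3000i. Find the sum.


Real: -4.3 - 18.5 = -22.8
Imag: 15.6 + 19.3 = 34.9

-22.8000 + 34.9000i


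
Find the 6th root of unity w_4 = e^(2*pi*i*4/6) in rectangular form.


Angle = 360*4/6 = 240°
a = cos(240°) = -0.5000
b = sin(240°) = -0.8660

-0.5000 - 0.8660i


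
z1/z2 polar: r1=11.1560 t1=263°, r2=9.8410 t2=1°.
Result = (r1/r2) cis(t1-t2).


r = 11.1560 / 9.8410 = 1.1336
theta = 263° - 1° = 262° = 262° (mod 360)

1.1336 cis(262°)


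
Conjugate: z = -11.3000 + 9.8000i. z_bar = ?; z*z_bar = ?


z_bar = -11.3000 - 9.8000i
z*z_bar = (-11.3)^2 + 9.8^2 = 127.69 + 96.04 = 223.73

z_bar = -11.3000 - 9.8000i, z*z_bar = 223.73


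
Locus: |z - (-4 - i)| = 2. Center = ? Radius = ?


|z - z0| = r is a circle with center z0 and radius r.
Center = (-4, -1), radius = 2

Circle with center (-4, -1) and radius 2


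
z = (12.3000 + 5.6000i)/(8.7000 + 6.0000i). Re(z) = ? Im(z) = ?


Multiply by conjugate: (12.3000 + 5.6000i)(8.7000 - 6.0000i) / (8.7^2 + 6^2)
Numerator real = 12.3*8.7 + 5.6*6 = 140.61
Numerator imag = 5.6*8.7 - 12.3*6 = -25.08
Denominator = 111.69
Re(z) = 140.61/111.69 = 1.2589
Im(z) = -25.08/111.69 = -0.2246

Re(z) = 1.2589, Im(z) = -0.2246


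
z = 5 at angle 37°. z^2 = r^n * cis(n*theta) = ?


r^2 = 5^2 = 25
n*theta = 2*37° = 74° = 74° (mod 360)
a = 25*cos(74°) = 6.8909
b = 25*sin(74°) = 24.0315

25 cis(74°) = 6.8909 + 24.0315i


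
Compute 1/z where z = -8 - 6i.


|z|^2 = 64+36 = 100
1/z = (-8 + 6i)/100

1/z = -0.0800 + 0.0600i


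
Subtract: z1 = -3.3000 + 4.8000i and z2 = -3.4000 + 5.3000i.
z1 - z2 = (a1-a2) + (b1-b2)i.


Real: -3.3 + 3.4 = 0.1
Imag: 4.8 - 5.3 = -0.5

0.1000 - 0.5000i


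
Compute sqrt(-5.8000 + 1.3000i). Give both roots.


|z| = sqrt(33.64+1.69) = 5.9439
sqrt((|z|+a)/2) = sqrt((5.9439+(-5.8))/2) = sqrt(0.0720) = 0.2682
sqrt((|z|-a)/2) = sqrt((5.9439-(-5.8))/2) = sqrt(5.8720) = 2.4232

±(0.2682 + 2.4232i) i.e. 0.2682 + 2.4232i and -0.2682 - 2.4232i


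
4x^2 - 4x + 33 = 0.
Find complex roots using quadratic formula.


disc = (-4)^2 - 4*4*33 = 16 - 528 = -512
sqrt(|disc|) = sqrt(512) = 22.6274
Real part = 4/(2*4) = 0.5000
Imag part = 22.6274/(2*4) = 2.8284

0.5000 ± 2.8284i


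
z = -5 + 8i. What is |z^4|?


|z| = sqrt(25+64) = sqrt(89) = 9.4340
|z^4| = |z|^4 = (sqrt(89))^4 = 89^2 = 7921

|z^4| = 7921


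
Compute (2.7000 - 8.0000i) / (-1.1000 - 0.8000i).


Conjugate of z2 = -1.1000 + 0.8000i
Numerator: (2.7000 - 8.0000i)(-1.1000 + 0.8000i) = 3.4300 + 10.9600i
Denominator: (-1.1)^2 + (-0.8)^2 = 1.85
Result = (3.4300 + 10.9600i)/1.85

1.8541 + 5.9243i


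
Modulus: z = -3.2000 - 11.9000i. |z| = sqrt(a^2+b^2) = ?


|z| = sqrt((-3.2)^2 + (-11.9)^2) = sqrt(10.24 + 141.61) = sqrt(151.85) = 12.3227

|z| = 12.3227


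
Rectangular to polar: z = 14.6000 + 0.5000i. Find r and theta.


r = sqrt(213.16+0.25) = sqrt(213.41) = 14.6086
theta = atan2(0.5, 14.6) = 1.9614 degrees

r = 14.6086, theta = 1.9614 degrees


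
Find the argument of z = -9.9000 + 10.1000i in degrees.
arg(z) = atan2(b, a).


Re = -9.9, Im = 10.1
arg = atan2(10.1, -9.9) = 134.4271 degrees

arg(z) = 134.4271 degrees


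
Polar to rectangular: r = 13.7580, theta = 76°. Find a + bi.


a = 13.7580*cos(76°) = 13.7580*0.241922 = 3.3284
b = 13.7580*sin(76°) = 13.7580*0.970296 = 13.3493

3.3284 + 13.3493i


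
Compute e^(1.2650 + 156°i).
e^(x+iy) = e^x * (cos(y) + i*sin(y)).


e^1.2650 = 3.5431
cos(156°) = -0.91355
sin(156°) = 0.40674
Real = 3.5431*(-0.91355) = -3.2368
Imag = 3.5431*0.40674 = 1.4411

-3.2368 + 1.4411i


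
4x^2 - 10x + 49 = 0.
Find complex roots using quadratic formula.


disc = (-10)^2 - 4*4*49 = 100 - 784 = -684
sqrt(|disc|) = sqrt(684) = 26.1534
Real part = 10/(2*4) = 1.2500
Imag part = 26.1534/(2*4) = 3.2692

1.2500 ± 3.2692i


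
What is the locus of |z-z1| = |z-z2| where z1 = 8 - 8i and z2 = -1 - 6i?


Equal distances means the locus is the perpendicular bisector of z1 and z2.
Midpoint = ((8+(-1))/2, (-8+(-6))/2) = (3.5000, -7.0000)

Perpendicular bisector through (3.5000, -7.0000)


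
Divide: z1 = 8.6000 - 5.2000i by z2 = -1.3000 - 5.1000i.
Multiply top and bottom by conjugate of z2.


Conjugate of z2 = -1.3000 + 5.1000i
Numerator: (8.6000 - 5.2000i)(-1.3000 + 5.1000i) = 15.3400 + 50.6200i
Denominator: (-1.3)^2 + (-5.1)^2 = 27.7
Result = (15.3400 + 50.6200i)/27.7

0.5538 + 1.8274i


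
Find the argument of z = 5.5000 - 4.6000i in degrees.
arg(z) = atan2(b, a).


Re = 5.5, Im = -4.6
arg = atan2(-4.6, 5.5) = -39.9079 degrees

arg(z) = -39.9079 degrees


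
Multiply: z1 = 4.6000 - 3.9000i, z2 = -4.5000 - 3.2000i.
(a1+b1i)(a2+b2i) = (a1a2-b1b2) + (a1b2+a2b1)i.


Real = 4.6*(-4.5) - (-3.9)*(-3.2) = -20.7 - 12.48 = -33.18
Imag = 4.6*(-3.2) - (4.5)*(-3.9) = -14.72 + 17.55 = 2.83

-33.1800 + 2.8300i


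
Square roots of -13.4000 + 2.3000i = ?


|z| = sqrt(179.56+5.29) = 13.5960
sqrt((|z|+a)/2) = sqrt((13.5960+(-13.4))/2) = sqrt(0.0980) = 0.3130
sqrt((|z|-a)/2) = sqrt((13.5960-(-13.4))/2) = sqrt(13.4980) = 3.6740

±(0.3130 + 3.6740i) i.e. 0.3130 + 3.6740i and -0.3130 - 3.6740i


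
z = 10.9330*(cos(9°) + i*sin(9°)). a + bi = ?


a = 10.9330*cos(9°) = 10.9330*0.98769 = 10.7984
b = 10.9330*sin(9°) = 10.9330*0.156434 = 1.7103

10.7984 + 1.7103i
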